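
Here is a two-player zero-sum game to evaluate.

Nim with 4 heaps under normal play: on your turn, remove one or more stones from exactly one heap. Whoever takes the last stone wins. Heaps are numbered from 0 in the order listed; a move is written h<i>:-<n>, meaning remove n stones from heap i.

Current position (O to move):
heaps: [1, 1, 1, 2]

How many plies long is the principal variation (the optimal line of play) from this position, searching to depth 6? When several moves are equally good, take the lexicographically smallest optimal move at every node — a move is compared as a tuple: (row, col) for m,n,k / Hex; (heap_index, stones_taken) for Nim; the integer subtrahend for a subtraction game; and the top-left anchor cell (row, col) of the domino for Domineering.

p1 O@[(1,1,1,2)]: h0:-1[(0,1,1,2)]-1 h1:-1[(1,0,1,2)]-1 h2:-1[(1,1,0,2)]-1 h3:-1[(1,1,1,1)]+1* h3:-2[(1,1,1,0)]-1
p2 X@[(1,1,1,1)]: h0:-1[(0,1,1,1)]-1* h1:-1[(1,0,1,1)]-1 h2:-1[(1,1,0,1)]-1 h3:-1[(1,1,1,0)]-1
p3 O@[(0,1,1,1)]: h1:-1[(0,0,1,1)]+1* h2:-1[(0,1,0,1)]+1 h3:-1[(0,1,1,0)]+1
p4 X@[(0,0,1,1)]: h2:-1[(0,0,0,1)]-1* h3:-1[(0,0,1,0)]-1
p5 O@[(0,0,0,1)]: h3:-1[(0,0,0,0)]+1*
p6 X@[(0,0,0,0)] terminal -1; root [(1,1,1,2)] d6

PV length from [(1,1,1,2)]: 5 plies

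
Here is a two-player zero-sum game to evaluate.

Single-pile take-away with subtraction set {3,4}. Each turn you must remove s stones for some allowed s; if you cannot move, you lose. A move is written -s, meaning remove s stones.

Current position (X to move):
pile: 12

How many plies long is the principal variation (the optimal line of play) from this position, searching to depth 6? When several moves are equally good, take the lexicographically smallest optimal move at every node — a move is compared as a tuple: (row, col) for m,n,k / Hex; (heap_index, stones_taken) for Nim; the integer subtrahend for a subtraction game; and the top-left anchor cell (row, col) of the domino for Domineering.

PV length from [12]: 3 plies

p1 X@[12]: -3[9]+1* -4[8]+1
p2 O@[9]: -3[6]-1* -4[5]-1
p3 X@[6]: -3[3]-1 -4[2]+1*
p4 O@[2] terminal -1; root [12] d6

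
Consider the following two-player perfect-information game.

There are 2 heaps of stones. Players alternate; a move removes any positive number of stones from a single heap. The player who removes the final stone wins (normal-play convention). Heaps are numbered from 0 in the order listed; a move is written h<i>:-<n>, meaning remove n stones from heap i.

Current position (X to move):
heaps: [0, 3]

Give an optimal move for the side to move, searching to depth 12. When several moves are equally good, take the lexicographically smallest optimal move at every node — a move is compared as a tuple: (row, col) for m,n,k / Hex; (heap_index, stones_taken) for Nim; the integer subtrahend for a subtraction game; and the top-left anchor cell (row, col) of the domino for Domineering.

p1 X@[(0,3)]: h1:-1[(0,2)]-1 h1:-2[(0,1)]-1 h1:-3[(0,0)]+1*
p2 O@[(0,0)] terminal -1; root [(0,3)] d12

X's best at [(0,3)]: h1:-3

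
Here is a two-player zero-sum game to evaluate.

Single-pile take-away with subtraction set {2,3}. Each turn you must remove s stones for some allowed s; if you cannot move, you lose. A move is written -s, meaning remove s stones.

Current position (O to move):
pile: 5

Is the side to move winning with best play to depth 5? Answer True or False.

O winning at [5]: False

ply 1, O at 5 | -2=-1→3*; -3=-1→2
ply 2, X at 3 | -2=+1→1*; -3=+1→0
ply 3: 1 is terminal -1 (O); from 5 depth 5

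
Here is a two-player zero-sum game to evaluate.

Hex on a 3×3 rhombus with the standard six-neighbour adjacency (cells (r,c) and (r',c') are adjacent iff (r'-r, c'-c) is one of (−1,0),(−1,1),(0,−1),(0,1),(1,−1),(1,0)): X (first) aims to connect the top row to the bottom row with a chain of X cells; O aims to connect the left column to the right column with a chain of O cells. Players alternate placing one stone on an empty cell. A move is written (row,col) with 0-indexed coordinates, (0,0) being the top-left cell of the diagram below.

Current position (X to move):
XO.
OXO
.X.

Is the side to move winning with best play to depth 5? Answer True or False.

p1 X@[XO./OXO/.X.]: (0,2)[XOX/OXO/.X.]+1* (2,0)[XO./OXO/XX.]-1 (2,2)[XO./OXO/.XX]-1
p2 O@[XOX/OXO/.X.] terminal -1; root [XO./OXO/.X.] d5

X winning at [XO./OXO/.X.]: True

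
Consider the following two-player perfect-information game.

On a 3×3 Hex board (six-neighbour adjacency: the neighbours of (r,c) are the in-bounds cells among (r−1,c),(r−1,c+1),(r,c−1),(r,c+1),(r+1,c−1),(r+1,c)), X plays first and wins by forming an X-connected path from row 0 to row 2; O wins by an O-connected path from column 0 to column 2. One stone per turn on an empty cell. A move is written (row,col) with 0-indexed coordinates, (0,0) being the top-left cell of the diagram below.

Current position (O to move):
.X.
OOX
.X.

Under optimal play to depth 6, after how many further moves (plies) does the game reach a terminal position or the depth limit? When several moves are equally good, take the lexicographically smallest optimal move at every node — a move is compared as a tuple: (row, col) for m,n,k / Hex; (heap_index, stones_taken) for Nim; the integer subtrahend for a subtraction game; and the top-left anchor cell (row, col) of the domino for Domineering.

p1 O@[.X./OOX/.X.]: (0,0)[OX./OOX/.X.]-1 (0,2)[.XO/OOX/.X.]+1* (2,0)[.X./OOX/OX.]-1 (2,2)[.X./OOX/.XO]-1
p2 X@[.XO/OOX/.X.] terminal -1; root [.X./OOX/.X.] d6

PV length from [.X./OOX/.X.]: 1 ply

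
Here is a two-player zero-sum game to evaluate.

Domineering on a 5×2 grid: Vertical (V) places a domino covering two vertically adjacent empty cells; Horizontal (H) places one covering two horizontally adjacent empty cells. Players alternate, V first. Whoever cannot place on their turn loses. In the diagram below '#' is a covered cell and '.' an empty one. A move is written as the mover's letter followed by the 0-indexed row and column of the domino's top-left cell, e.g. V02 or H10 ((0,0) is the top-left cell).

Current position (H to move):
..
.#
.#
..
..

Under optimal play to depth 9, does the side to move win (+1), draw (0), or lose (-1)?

p1 H@[../.#/.#/../..]: H00[##/.#/.#/../..]-1 H30[../.#/.#/##/..]+1* H40[../.#/.#/../##]+1
p2 V@[../.#/.#/##/..]: V00[#./##/.#/##/..]-1* V10[../##/##/##/..]-1
p3 H@[#./##/.#/##/..]: H40[#./##/.#/##/##]+1*
p4 V@[#./##/.#/##/##] terminal -1; root [../.#/.#/../..] d9

value(../.#/.#/../.., H) = +1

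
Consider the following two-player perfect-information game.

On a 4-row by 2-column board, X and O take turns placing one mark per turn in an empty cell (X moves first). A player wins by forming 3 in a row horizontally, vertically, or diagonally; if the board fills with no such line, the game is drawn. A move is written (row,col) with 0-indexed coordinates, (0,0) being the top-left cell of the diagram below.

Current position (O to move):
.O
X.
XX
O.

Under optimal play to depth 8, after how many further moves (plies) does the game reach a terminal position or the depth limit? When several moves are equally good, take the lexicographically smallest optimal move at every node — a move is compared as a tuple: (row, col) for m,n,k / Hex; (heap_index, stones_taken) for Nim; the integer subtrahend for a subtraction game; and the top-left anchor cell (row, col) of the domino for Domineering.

PV length from [.O/X./XX/O.]: 3 plies

[.O/X./XX/O.] O move#1: (0,0):+0/OO/X./XX/O.*, (1,1):-1/.O/XO/XX/O., (3,1):-1/.O/X./XX/OO
[OO/X./XX/O.] X move#2: (1,1):+0/OO/XX/XX/O.*, (3,1):+0/OO/X./XX/OX
[OO/XX/XX/O.] O move#3: (3,1):+0/OO/XX/XX/OO*
[OO/XX/XX/OO] end (terminal +0, X#4); searched .O/X./XX/O. to 8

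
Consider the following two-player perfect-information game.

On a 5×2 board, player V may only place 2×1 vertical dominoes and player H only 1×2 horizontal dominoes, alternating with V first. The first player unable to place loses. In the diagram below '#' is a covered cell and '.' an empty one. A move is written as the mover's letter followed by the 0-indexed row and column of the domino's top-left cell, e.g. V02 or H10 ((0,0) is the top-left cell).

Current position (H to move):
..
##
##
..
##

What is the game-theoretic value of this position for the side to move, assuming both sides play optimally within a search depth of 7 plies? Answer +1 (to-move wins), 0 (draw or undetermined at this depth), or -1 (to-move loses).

[../##/##/../##] H move#1: H00:+1/##/##/##/../##*, H30:+1/../##/##/##/##
[##/##/##/../##] end (terminal -1, V#2); searched ../##/##/../## to 7

value(../##/##/../##, H) = +1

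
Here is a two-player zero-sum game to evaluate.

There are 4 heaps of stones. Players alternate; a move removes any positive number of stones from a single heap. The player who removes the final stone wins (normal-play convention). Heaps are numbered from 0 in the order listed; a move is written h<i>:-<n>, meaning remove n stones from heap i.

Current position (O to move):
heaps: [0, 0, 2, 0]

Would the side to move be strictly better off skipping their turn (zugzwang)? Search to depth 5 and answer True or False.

zugzwang((0,0,2,0), O) = False

[(0,0,2,0)] O move#1: h2:-1:-1/(0,0,1,0), h2:-2:+1/(0,0,0,0)*
[(0,0,0,0)] end (terminal -1, X#2); searched (0,0,2,0) to 5
pass branch (X moves first from the same position):
  | [(0,0,2,0)] X move#1: h2:-1:-1/(0,0,1,0), h2:-2:+1/(0,0,0,0)*
  | [(0,0,0,0)] end (terminal -1, O#2); searched (0,0,2,0) to 5
O moving scores +1; O passing scores -1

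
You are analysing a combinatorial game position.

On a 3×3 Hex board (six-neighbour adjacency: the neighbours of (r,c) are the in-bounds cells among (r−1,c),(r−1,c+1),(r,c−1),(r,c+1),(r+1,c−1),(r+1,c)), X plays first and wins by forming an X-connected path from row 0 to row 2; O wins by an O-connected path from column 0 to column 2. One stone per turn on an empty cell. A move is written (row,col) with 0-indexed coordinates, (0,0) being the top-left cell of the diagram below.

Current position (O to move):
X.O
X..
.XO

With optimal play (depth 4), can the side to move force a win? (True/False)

ply 1, O at X.O/X../.XO | (0,1)=-1→XOO/X../.XO*; (1,1)=-1→X.O/XO./.XO; (1,2)=-1→X.O/X.O/.XO; (2,0)=-1→X.O/X../OXO
ply 2, X at XOO/X../.XO | (1,1)=+1→XOO/XX./.XO*; (1,2)=+1→XOO/X.X/.XO; (2,0)=+1→XOO/X../XXO
ply 3: XOO/XX./.XO is terminal -1 (O); from X.O/X../.XO depth 4

O winning at [X.O/X../.XO]: False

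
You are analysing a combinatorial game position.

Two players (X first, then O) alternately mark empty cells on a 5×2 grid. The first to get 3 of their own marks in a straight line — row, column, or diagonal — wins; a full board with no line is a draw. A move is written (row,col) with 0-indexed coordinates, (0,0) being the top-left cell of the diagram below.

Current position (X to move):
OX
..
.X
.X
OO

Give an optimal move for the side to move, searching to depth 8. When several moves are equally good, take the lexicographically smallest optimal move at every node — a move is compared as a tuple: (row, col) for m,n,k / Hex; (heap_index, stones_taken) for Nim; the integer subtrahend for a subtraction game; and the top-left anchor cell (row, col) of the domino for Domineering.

[OX/../.X/.X/OO] X move#1: (1,0):+0/OX/X./.X/.X/OO, (1,1):+1/OX/.X/.X/.X/OO*, (2,0):+0/OX/../XX/.X/OO, (3,0):+0/OX/../.X/XX/OO
[OX/.X/.X/.X/OO] end (terminal -1, O#2); searched OX/../.X/.X/OO to 8

X's best at [OX/../.X/.X/OO]: (1,1)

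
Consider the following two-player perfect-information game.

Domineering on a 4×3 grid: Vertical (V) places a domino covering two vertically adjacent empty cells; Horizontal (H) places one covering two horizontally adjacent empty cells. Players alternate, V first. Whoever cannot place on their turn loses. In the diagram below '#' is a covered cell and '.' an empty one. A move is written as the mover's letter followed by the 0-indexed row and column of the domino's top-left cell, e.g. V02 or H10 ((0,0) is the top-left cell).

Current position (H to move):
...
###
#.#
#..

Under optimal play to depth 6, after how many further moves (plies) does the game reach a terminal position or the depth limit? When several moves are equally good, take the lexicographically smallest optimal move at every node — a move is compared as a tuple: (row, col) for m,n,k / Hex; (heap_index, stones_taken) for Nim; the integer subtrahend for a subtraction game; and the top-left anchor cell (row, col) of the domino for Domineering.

PV length from [.../###/#.#/#..]: 1 ply

[.../###/#.#/#..] H move#1: H00:-1/##./###/#.#/#.., H01:-1/.##/###/#.#/#.., H31:+1/.../###/#.#/###*
[.../###/#.#/###] end (terminal -1, V#2); searched .../###/#.#/#.. to 6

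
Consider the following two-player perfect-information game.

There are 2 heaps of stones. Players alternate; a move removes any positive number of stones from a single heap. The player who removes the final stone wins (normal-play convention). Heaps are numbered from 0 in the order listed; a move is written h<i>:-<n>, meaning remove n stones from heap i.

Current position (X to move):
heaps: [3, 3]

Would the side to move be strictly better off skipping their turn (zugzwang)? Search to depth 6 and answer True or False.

p1 X@[(3,3)]: h0:-1[(2,3)]-1* h0:-2[(1,3)]-1 h0:-3[(0,3)]-1 h1:-1[(3,2)]-1 h1:-2[(3,1)]-1 h1:-3[(3,0)]-1
p2 O@[(2,3)]: h0:-1[(1,3)]-1 h0:-2[(0,3)]-1 h1:-1[(2,2)]+1* h1:-2[(2,1)]-1 h1:-3[(2,0)]-1
p3 X@[(2,2)]: h0:-1[(1,2)]-1* h0:-2[(0,2)]-1 h1:-1[(2,1)]-1 h1:-2[(2,0)]-1
p4 O@[(1,2)]: h0:-1[(0,2)]-1 h1:-1[(1,1)]+1* h1:-2[(1,0)]-1
p5 X@[(1,1)]: h0:-1[(0,1)]-1* h1:-1[(1,0)]-1
p6 O@[(0,1)]: h1:-1[(0,0)]+1*
p7 X@[(0,0)] terminal -1; root [(3,3)] d6
pass branch (O moves first from the same position):
  | p1 O@[(3,3)]: h0:-1[(2,3)]-1* h0:-2[(1,3)]-1 h0:-3[(0,3)]-1 h1:-1[(3,2)]-1 h1:-2[(3,1)]-1 h1:-3[(3,0)]-1
  | p2 X@[(2,3)]: h0:-1[(1,3)]-1 h0:-2[(0,3)]-1 h1:-1[(2,2)]+1* h1:-2[(2,1)]-1 h1:-3[(2,0)]-1
  | p3 O@[(2,2)]: h0:-1[(1,2)]-1* h0:-2[(0,2)]-1 h1:-1[(2,1)]-1 h1:-2[(2,0)]-1
  | p4 X@[(1,2)]: h0:-1[(0,2)]-1 h1:-1[(1,1)]+1* h1:-2[(1,0)]-1
  | p5 O@[(1,1)]: h0:-1[(0,1)]-1* h1:-1[(1,0)]-1
  | p6 X@[(0,1)]: h1:-1[(0,0)]+1*
  | p7 O@[(0,0)] terminal -1; root [(3,3)] d6
X moving scores -1; X passing scores +1

zugzwang((3,3), X) = True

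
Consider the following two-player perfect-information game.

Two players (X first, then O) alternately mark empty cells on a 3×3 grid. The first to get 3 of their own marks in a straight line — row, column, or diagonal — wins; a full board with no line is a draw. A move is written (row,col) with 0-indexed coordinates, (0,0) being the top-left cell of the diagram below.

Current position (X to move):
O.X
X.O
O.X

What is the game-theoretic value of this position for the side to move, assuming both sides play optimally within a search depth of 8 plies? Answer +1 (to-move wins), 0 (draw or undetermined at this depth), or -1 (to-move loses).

[O.X/X.O/O.X] X move#1: (0,1):+0/OXX/X.O/O.X*, (1,1):+0/O.X/XXO/O.X, (2,1):+0/O.X/X.O/OXX
[OXX/X.O/O.X] O move#2: (1,1):+0/OXX/XOO/O.X*, (2,1):+0/OXX/X.O/OOX
[OXX/XOO/O.X] X move#3: (2,1):+0/OXX/XOO/OXX*
[OXX/XOO/OXX] end (terminal +0, O#4); searched O.X/X.O/O.X to 8

value(O.X/X.O/O.X, X) = 0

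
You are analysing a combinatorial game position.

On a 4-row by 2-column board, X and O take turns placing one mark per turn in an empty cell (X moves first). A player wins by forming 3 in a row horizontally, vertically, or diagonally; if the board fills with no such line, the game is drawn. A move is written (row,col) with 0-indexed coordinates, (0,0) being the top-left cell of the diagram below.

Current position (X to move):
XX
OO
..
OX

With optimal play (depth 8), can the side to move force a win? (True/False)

p1 X@[XX/OO/../OX]: (2,0)[XX/OO/X./OX]+0* (2,1)[XX/OO/.X/OX]-1
p2 O@[XX/OO/X./OX]: (2,1)[XX/OO/XO/OX]+0*
p3 X@[XX/OO/XO/OX] terminal +0; root [XX/OO/../OX] d8

X winning at [XX/OO/../OX]: False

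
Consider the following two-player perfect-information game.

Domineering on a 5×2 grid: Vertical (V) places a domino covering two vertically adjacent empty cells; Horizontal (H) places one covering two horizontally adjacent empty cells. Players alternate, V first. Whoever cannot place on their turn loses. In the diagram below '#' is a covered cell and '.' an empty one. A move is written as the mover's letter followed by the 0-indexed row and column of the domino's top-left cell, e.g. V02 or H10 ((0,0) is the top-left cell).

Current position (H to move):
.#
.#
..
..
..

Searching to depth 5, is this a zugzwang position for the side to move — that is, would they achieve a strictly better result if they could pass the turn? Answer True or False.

zugzwang(.#/.#/../../.., H) = False

ply 1, H at .#/.#/../../.. | H20=-1→.#/.#/##/../..; H30=+1→.#/.#/../##/..*; H40=-1→.#/.#/../../##
ply 2, V at .#/.#/../##/.. | V00=-1→##/##/../##/..*; V10=-1→.#/##/#./##/..
ply 3, H at ##/##/../##/.. | H20=+1→##/##/##/##/..*; H40=+1→##/##/../##/##
ply 4: ##/##/##/##/.. is terminal -1 (V); from .#/.#/../../.. depth 5
suppose H passes — search the same position with V to move:
pass> ply 1, V at .#/.#/../../.. | V00=-1→##/##/../../..; V10=-1→.#/##/#./../..; V20=+1→.#/.#/#./#./..*; V21=+1→.#/.#/.#/.#/..; V30=+1→.#/.#/../#./#.; V31=+1→.#/.#/../.#/.#
pass> ply 2, H at .#/.#/#./#./.. | H40=-1→.#/.#/#./#./##*
pass> ply 3, V at .#/.#/#./#./## | V00=+1→##/##/#./#./##*; V21=+1→.#/.#/##/##/##
pass> ply 4: ##/##/#./#./## is terminal -1 (H); from .#/.#/../../.. depth 5
for H: play +1, pass -1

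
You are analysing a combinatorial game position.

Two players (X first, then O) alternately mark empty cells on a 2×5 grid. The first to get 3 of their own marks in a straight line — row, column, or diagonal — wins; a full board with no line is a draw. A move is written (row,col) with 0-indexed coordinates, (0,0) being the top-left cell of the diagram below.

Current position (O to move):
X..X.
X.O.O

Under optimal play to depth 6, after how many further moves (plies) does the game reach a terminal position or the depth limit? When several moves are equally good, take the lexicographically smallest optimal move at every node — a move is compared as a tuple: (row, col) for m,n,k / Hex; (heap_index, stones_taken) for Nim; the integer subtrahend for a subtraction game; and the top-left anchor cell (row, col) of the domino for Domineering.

PV length from [X..X./X.O.O]: 1 ply

ply 1, O at X..X./X.O.O | (0,1)=+0→XO.X./X.O.O; (0,2)=+0→X.OX./X.O.O; (0,4)=+0→X..XO/X.O.O; (1,1)=+0→X..X./XOO.O; (1,3)=+1→X..X./X.OOO*
ply 2: X..X./X.OOO is terminal -1 (X); from X..X./X.O.O depth 6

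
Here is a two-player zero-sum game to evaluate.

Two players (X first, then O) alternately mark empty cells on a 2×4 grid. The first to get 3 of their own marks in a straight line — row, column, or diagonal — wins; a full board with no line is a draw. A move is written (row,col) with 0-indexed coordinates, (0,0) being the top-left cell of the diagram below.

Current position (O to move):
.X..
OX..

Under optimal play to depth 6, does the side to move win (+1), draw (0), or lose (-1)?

value(.X../OX.., O) = 0

ply 1, O at .X../OX.. | (0,0)=+0→OX../OX..*; (0,2)=+0→.XO./OX..; (0,3)=+0→.X.O/OX..; (1,2)=-1→.X../OXO.; (1,3)=-1→.X../OX.O
ply 2, X at OX../OX.. | (0,2)=+0→OXX./OX..*; (0,3)=+0→OX.X/OX..; (1,2)=+0→OX../OXX.; (1,3)=+0→OX../OX.X
ply 3, O at OXX./OX.. | (0,3)=+0→OXXO/OX..*; (1,2)=-1→OXX./OXO.; (1,3)=-1→OXX./OX.O
ply 4, X at OXXO/OX.. | (1,2)=+0→OXXO/OXX.*; (1,3)=+0→OXXO/OX.X
ply 5, O at OXXO/OXX. | (1,3)=+0→OXXO/OXXO*
ply 6: OXXO/OXXO is terminal +0 (X); from .X../OX.. depth 6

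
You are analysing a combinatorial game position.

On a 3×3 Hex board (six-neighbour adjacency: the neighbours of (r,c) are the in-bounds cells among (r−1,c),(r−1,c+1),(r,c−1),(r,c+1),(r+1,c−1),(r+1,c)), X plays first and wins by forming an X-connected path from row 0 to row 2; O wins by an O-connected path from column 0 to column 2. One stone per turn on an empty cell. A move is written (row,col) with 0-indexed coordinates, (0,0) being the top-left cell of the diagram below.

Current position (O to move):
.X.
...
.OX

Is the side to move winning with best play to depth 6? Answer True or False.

p1 O@[.X./.../.OX]: (0,0)[OX./.../.OX]-1 (0,2)[.XO/.../.OX]-1 (1,0)[.X./O../.OX]-1 (1,1)[.X./.O./.OX]+1* (1,2)[.X./..O/.OX]-1 (2,0)[.X./.../OOX]-1
p2 X@[.X./.O./.OX]: (0,0)[XX./.O./.OX]-1* (0,2)[.XX/.O./.OX]-1 (1,0)[.X./XO./.OX]-1 (1,2)[.X./.OX/.OX]-1 (2,0)[.X./.O./XOX]-1
p3 O@[XX./.O./.OX]: (0,2)[XXO/.O./.OX]+1* (1,0)[XX./OO./.OX]+1 (1,2)[XX./.OO/.OX]+1 (2,0)[XX./.O./OOX]+1
p4 X@[XXO/.O./.OX]: (1,0)[XXO/XO./.OX]-1* (1,2)[XXO/.OX/.OX]-1 (2,0)[XXO/.O./XOX]-1
p5 O@[XXO/XO./.OX]: (1,2)[XXO/XOO/.OX]-1 (2,0)[XXO/XO./OOX]+1*
p6 X@[XXO/XO./OOX] terminal -1; root [.X./.../.OX] d6

O winning at [.X./.../.OX]: True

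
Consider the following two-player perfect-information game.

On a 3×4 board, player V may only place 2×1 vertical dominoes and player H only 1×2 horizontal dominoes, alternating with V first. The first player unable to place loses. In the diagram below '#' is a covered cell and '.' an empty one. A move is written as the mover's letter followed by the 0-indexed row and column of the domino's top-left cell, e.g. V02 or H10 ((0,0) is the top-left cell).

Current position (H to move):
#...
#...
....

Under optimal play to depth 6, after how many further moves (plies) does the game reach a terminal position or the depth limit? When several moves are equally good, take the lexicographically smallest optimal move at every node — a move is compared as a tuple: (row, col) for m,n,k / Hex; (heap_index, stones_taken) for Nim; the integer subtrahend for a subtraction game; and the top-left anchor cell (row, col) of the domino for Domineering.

PV length from [#.../#.../....]: 3 plies

ply 1, H at #.../#.../.... | H01=-1→###./#.../....; H02=-1→#.##/#.../....; H11=+1→#.../###./....*; H12=+1→#.../#.##/....; H20=-1→#.../#.../##..; H21=-1→#.../#.../.##.; H22=-1→#.../#.../..##
ply 2, V at #.../###./.... | V03=-1→#..#/####/....*; V13=-1→#.../####/...#
ply 3, H at #..#/####/.... | H01=+1→####/####/....*; H20=+1→#..#/####/##..; H21=+1→#..#/####/.##.; H22=+1→#..#/####/..##
ply 4: ####/####/.... is terminal -1 (V); from #.../#.../.... depth 6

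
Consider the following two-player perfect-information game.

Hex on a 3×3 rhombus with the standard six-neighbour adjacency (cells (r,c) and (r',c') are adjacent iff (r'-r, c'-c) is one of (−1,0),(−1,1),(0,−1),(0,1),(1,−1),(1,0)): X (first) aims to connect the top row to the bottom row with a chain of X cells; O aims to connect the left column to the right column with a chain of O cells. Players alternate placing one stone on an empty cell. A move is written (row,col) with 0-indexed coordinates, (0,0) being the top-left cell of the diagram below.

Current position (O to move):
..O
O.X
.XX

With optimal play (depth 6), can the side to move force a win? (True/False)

O winning at [..O/O.X/.XX]: True

ply 1, O at ..O/O.X/.XX | (0,0)=+1→O.O/O.X/.XX*; (0,1)=+1→.OO/O.X/.XX; (1,1)=+1→..O/OOX/.XX; (2,0)=+1→..O/O.X/OXX
ply 2, X at O.O/O.X/.XX | (0,1)=-1→OXO/O.X/.XX*; (1,1)=-1→O.O/OXX/.XX; (2,0)=-1→O.O/O.X/XXX
ply 3, O at OXO/O.X/.XX | (1,1)=+1→OXO/OOX/.XX*; (2,0)=-1→OXO/O.X/OXX
ply 4: OXO/OOX/.XX is terminal -1 (X); from ..O/O.X/.XX depth 6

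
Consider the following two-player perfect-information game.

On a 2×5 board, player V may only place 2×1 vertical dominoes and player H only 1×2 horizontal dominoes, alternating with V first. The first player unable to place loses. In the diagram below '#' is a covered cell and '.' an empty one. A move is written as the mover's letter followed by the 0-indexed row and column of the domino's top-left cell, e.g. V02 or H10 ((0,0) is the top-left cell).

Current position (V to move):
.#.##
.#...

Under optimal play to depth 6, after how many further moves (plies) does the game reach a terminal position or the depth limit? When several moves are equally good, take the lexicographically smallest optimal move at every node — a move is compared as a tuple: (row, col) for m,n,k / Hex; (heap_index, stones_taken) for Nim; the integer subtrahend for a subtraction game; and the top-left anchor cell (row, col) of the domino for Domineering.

PV length from [.#.##/.#...]: 3 plies

p1 V@[.#.##/.#...]: V00[##.##/##...]-1 V02[.####/.##..]+1*
p2 H@[.####/.##..]: H13[.####/.####]-1*
p3 V@[.####/.####]: V00[#####/#####]+1*
p4 H@[#####/#####] terminal -1; root [.#.##/.#...] d6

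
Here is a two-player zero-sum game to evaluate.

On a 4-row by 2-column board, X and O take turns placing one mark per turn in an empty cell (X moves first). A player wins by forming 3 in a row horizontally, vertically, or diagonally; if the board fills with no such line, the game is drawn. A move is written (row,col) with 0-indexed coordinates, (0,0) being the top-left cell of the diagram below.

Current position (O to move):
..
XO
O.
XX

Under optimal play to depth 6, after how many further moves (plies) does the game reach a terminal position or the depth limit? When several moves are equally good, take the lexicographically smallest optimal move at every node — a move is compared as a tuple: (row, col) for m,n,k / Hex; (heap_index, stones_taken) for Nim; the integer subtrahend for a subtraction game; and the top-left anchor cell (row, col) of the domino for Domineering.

PV length from [../XO/O./XX]: 3 plies

ply 1, O at ../XO/O./XX | (0,0)=+0→O./XO/O./XX*; (0,1)=+0→.O/XO/O./XX; (2,1)=+0→../XO/OO/XX
ply 2, X at O./XO/O./XX | (0,1)=+0→OX/XO/O./XX*; (2,1)=+0→O./XO/OX/XX
ply 3, O at OX/XO/O./XX | (2,1)=+0→OX/XO/OO/XX*
ply 4: OX/XO/OO/XX is terminal +0 (X); from ../XO/O./XX depth 6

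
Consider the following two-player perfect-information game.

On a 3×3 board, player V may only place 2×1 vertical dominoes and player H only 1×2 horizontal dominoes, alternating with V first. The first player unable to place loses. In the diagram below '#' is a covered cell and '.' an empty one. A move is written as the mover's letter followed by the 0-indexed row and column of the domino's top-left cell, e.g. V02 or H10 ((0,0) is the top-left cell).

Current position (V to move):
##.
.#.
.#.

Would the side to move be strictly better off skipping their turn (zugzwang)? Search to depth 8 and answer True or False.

p1 V@[##./.#./.#.]: V02[###/.##/.#.]+1* V10[##./##./##.]+1 V12[##./.##/.##]+1
p2 H@[###/.##/.#.] terminal -1; root [##./.#./.#.] d8
pass branch (H moves first from the same position):
  | p1 H@[##./.#./.#.] terminal -1; root [##./.#./.#.] d8
V moving scores +1; V passing scores +1

zugzwang(##./.#./.#., V) = False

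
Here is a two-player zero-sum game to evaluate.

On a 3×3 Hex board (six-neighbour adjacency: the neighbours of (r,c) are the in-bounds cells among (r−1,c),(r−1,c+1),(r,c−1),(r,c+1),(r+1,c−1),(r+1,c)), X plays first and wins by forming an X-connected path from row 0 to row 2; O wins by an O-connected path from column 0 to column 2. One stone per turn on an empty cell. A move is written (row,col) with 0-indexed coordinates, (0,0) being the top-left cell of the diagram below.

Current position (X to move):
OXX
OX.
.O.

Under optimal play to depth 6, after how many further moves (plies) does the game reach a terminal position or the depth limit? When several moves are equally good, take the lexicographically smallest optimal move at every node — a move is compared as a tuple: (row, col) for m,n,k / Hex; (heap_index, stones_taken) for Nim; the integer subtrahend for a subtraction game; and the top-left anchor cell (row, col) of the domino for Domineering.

p1 X@[OXX/OX./.O.]: (1,2)[OXX/OXX/.O.]+1* (2,0)[OXX/OX./XO.]+1 (2,2)[OXX/OX./.OX]+1
p2 O@[OXX/OXX/.O.]: (2,0)[OXX/OXX/OO.]-1* (2,2)[OXX/OXX/.OO]-1
p3 X@[OXX/OXX/OO.]: (2,2)[OXX/OXX/OOX]+1*
p4 O@[OXX/OXX/OOX] terminal -1; root [OXX/OX./.O.] d6

PV length from [OXX/OX./.O.]: 3 plies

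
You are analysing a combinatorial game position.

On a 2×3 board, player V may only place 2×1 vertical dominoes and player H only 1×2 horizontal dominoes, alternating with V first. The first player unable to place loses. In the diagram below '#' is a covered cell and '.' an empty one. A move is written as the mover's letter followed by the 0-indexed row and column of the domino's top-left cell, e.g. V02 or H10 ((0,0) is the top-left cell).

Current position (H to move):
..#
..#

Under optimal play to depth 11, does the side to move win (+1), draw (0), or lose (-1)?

[..#/..#] H move#1: H00:+1/###/..#*, H10:+1/..#/###
[###/..#] end (terminal -1, V#2); searched ..#/..# to 11

value(..#/..#, H) = +1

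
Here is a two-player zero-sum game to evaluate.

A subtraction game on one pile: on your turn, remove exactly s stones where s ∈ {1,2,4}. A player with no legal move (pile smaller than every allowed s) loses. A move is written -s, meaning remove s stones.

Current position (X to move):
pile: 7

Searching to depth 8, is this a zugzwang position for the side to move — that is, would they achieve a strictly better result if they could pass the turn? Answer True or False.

zugzwang(7, X) = False

ply 1, X at 7 | -1=+1→6*; -2=-1→5; -4=+1→3
ply 2, O at 6 | -1=-1→5*; -2=-1→4; -4=-1→2
ply 3, X at 5 | -1=-1→4; -2=+1→3*; -4=-1→1
ply 4, O at 3 | -1=-1→2*; -2=-1→1
ply 5, X at 2 | -1=-1→1; -2=+1→0*
ply 6: 0 is terminal -1 (O); from 7 depth 8
pass branch (O moves first from the same position):
  | ply 1, O at 7 | -1=+1→6*; -2=-1→5; -4=+1→3
  | ply 2, X at 6 | -1=-1→5*; -2=-1→4; -4=-1→2
  | ply 3, O at 5 | -1=-1→4; -2=+1→3*; -4=-1→1
  | ply 4, X at 3 | -1=-1→2*; -2=-1→1
  | ply 5, O at 2 | -1=-1→1; -2=+1→0*
  | ply 6: 0 is terminal -1 (X); from 7 depth 8
X moving scores +1; X passing scores -1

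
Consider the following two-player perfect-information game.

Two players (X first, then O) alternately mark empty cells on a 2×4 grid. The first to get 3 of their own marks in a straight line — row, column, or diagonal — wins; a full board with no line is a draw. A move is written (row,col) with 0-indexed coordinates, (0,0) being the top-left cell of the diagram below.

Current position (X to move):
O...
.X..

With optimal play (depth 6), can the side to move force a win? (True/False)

p1 X@[O.../.X..]: (0,1)[OX../.X..]+0 (0,2)[O.X./.X..]+0 (0,3)[O..X/.X..]+0 (1,0)[O.../XX..]+0 (1,2)[O.../.XX.]+1* (1,3)[O.../.X.X]+0
p2 O@[O.../.XX.]: (0,1)[OO../.XX.]-1* (0,2)[O.O./.XX.]-1 (0,3)[O..O/.XX.]-1 (1,0)[O.../OXX.]-1 (1,3)[O.../.XXO]-1
p3 X@[OO../.XX.]: (0,2)[OOX./.XX.]+1* (0,3)[OO.X/.XX.]-1 (1,0)[OO../XXX.]+1 (1,3)[OO../.XXX]+1
p4 O@[OOX./.XX.]: (0,3)[OOXO/.XX.]-1* (1,0)[OOX./OXX.]-1 (1,3)[OOX./.XXO]-1
p5 X@[OOXO/.XX.]: (1,0)[OOXO/XXX.]+1* (1,3)[OOXO/.XXX]+1
p6 O@[OOXO/XXX.] terminal -1; root [O.../.X..] d6

X winning at [O.../.X..]: True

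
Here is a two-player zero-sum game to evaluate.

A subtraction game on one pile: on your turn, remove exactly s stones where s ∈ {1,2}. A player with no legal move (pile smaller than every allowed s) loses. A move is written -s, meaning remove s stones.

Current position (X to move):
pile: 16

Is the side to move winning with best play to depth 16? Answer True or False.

[16] X move#1: -1:+1/15*, -2:-1/14
[15] O move#2: -1:-1/14*, -2:-1/13
[14] X move#3: -1:-1/13, -2:+1/12*
[12] O move#4: -1:-1/11*, -2:-1/10
[11] X move#5: -1:-1/10, -2:+1/9*
[9] O move#6: -1:-1/8*, -2:-1/7
[8] X move#7: -1:-1/7, -2:+1/6*
[6] O move#8: -1:-1/5*, -2:-1/4
[5] X move#9: -1:-1/4, -2:+1/3*
[3] O move#10: -1:-1/2*, -2:-1/1
[2] X move#11: -1:-1/1, -2:+1/0*
[0] end (terminal -1, O#12); searched 16 to 16

X winning at [16]: True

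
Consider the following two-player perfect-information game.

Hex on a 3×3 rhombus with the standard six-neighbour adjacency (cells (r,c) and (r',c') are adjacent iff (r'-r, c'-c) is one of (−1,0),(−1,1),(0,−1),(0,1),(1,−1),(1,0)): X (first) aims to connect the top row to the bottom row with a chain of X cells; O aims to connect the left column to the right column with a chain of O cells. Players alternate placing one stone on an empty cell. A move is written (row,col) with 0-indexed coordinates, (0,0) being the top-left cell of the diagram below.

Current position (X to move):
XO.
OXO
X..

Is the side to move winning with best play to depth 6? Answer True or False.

[XO./OXO/X..] X move#1: (0,2):+1/XOX/OXO/X..*, (2,1):-1/XO./OXO/XX., (2,2):-1/XO./OXO/X.X
[XOX/OXO/X..] end (terminal -1, O#2); searched XO./OXO/X.. to 6

X winning at [XO./OXO/X..]: True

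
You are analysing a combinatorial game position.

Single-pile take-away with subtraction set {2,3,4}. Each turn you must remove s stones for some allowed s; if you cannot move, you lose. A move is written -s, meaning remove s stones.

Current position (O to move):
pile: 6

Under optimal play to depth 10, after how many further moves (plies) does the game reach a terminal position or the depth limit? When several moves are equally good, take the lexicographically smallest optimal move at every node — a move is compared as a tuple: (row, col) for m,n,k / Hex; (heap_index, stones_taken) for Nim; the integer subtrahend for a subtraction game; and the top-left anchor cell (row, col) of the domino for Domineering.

PV length from [6]: 2 plies

[6] O move#1: -2:-1/4*, -3:-1/3, -4:-1/2
[4] X move#2: -2:-1/2, -3:+1/1*, -4:+1/0
[1] end (terminal -1, O#3); searched 6 to 10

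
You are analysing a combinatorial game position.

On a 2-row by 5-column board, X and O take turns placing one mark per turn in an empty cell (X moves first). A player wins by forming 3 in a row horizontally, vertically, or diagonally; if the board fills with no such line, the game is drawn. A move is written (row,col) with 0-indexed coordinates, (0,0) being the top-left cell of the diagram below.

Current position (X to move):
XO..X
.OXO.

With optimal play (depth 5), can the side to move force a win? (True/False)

X winning at [XO..X/.OXO.]: False

ply 1, X at XO..X/.OXO. | (0,2)=+0→XOX.X/.OXO.*; (0,3)=+0→XO.XX/.OXO.; (1,0)=+0→XO..X/XOXO.; (1,4)=+0→XO..X/.OXOX
ply 2, O at XOX.X/.OXO. | (0,3)=+0→XOXOX/.OXO.*; (1,0)=-1→XOX.X/OOXO.; (1,4)=-1→XOX.X/.OXOO
ply 3, X at XOXOX/.OXO. | (1,0)=+0→XOXOX/XOXO.*; (1,4)=+0→XOXOX/.OXOX
ply 4, O at XOXOX/XOXO. | (1,4)=+0→XOXOX/XOXOO*
ply 5: XOXOX/XOXOO is terminal +0 (X); from XO..X/.OXO. depth 5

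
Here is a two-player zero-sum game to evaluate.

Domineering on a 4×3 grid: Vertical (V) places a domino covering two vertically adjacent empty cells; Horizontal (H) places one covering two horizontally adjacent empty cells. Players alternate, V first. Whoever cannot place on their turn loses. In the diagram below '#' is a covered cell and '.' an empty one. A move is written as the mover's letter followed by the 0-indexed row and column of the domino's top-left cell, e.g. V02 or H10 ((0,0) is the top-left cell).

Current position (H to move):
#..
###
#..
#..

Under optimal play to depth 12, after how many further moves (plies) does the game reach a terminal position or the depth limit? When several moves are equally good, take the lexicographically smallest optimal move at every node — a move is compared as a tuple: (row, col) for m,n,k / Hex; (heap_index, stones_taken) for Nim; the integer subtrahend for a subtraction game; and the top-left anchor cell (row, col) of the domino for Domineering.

ply 1, H at #../###/#../#.. | H01=-1→###/###/#../#..; H21=+1→#../###/###/#..*; H31=+1→#../###/#../###
ply 2: #../###/###/#.. is terminal -1 (V); from #../###/#../#.. depth 12

PV length from [#../###/#../#..]: 1 ply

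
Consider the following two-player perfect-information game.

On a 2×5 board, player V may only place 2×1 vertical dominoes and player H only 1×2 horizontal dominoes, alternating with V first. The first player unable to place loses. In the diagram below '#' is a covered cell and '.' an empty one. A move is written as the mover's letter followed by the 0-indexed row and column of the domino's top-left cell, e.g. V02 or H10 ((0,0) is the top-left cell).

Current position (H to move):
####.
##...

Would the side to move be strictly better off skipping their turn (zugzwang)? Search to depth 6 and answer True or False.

p1 H@[####./##...]: H12[####./####.]-1 H13[####./##.##]+1*
p2 V@[####./##.##] terminal -1; root [####./##...] d6
if H skipped the turn, V would face:
~ p1 V@[####./##...]: V04[#####/##..#]-1*
~ p2 H@[#####/##..#]: H12[#####/#####]+1*
~ p3 V@[#####/#####] terminal -1; root [####./##...] d6
compare (H): move=+1 vs pass=+1

zugzwang(####./##..., H) = False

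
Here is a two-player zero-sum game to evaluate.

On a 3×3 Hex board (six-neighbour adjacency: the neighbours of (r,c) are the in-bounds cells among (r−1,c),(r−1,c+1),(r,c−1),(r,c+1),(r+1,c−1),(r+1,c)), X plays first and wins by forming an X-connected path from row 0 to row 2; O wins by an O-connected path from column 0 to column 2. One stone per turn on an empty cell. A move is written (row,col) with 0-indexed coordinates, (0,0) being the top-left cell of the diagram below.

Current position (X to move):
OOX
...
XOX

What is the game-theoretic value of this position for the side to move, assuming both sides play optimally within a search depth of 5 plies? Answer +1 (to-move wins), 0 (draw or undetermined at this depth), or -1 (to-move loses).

value(OOX/.../XOX, X) = +1

p1 X@[OOX/.../XOX]: (1,0)[OOX/X../XOX]+1* (1,1)[OOX/.X./XOX]+1 (1,2)[OOX/..X/XOX]+1
p2 O@[OOX/X../XOX]: (1,1)[OOX/XO./XOX]-1* (1,2)[OOX/X.O/XOX]-1
p3 X@[OOX/XO./XOX]: (1,2)[OOX/XOX/XOX]+1*
p4 O@[OOX/XOX/XOX] terminal -1; root [OOX/.../XOX] d5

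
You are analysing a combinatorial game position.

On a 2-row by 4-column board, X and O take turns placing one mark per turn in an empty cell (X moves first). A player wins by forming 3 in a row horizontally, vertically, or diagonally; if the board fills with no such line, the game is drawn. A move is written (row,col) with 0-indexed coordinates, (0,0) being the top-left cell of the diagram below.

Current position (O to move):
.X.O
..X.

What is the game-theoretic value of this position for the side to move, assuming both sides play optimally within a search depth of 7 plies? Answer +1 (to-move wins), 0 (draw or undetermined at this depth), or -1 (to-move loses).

p1 O@[.X.O/..X.]: (0,0)[OX.O/..X.]-1 (0,2)[.XOO/..X.]-1 (1,0)[.X.O/O.X.]+0* (1,1)[.X.O/.OX.]+0 (1,3)[.X.O/..XO]+0
p2 X@[.X.O/O.X.]: (0,0)[XX.O/O.X.]+0* (0,2)[.XXO/O.X.]+0 (1,1)[.X.O/OXX.]+0 (1,3)[.X.O/O.XX]+0
p3 O@[XX.O/O.X.]: (0,2)[XXOO/O.X.]+0* (1,1)[XX.O/OOX.]-1 (1,3)[XX.O/O.XO]-1
p4 X@[XXOO/O.X.]: (1,1)[XXOO/OXX.]+0* (1,3)[XXOO/O.XX]+0
p5 O@[XXOO/OXX.]: (1,3)[XXOO/OXXO]+0*
p6 X@[XXOO/OXXO] terminal +0; root [.X.O/..X.] d7

value(.X.O/..X., O) = 0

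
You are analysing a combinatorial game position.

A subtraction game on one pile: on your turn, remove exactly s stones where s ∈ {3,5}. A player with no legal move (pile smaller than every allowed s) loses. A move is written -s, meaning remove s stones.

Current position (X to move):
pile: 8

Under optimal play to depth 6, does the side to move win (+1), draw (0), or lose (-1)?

ply 1, X at 8 | -3=-1→5*; -5=-1→3
ply 2, O at 5 | -3=+1→2*; -5=+1→0
ply 3: 2 is terminal -1 (X); from 8 depth 6

value(8, X) = -1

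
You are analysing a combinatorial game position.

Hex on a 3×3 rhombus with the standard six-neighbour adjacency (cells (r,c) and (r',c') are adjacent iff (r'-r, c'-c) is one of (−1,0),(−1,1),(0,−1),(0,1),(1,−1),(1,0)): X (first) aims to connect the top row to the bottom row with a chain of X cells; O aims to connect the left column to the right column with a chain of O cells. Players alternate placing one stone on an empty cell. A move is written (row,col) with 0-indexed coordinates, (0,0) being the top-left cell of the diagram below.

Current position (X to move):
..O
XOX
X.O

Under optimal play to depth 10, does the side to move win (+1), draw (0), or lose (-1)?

value(..O/XOX/X.O, X) = +1

ply 1, X at ..O/XOX/X.O | (0,0)=+1→X.O/XOX/X.O*; (0,1)=+1→.XO/XOX/X.O; (2,1)=+1→..O/XOX/XXO
ply 2: X.O/XOX/X.O is terminal -1 (O); from ..O/XOX/X.O depth 10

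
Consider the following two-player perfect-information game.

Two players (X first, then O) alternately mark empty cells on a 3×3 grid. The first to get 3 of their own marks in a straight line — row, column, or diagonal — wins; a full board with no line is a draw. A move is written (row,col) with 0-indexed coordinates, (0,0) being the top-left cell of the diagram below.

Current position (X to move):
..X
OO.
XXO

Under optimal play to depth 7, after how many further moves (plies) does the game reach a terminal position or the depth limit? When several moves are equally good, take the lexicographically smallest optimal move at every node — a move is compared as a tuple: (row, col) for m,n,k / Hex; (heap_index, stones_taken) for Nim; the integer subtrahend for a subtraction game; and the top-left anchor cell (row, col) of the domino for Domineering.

PV length from [..X/OO./XXO]: 2 plies

[..X/OO./XXO] X move#1: (0,0):-1/X.X/OO./XXO*, (0,1):-1/.XX/OO./XXO, (1,2):-1/..X/OOX/XXO
[X.X/OO./XXO] O move#2: (0,1):+0/XOX/OO./XXO, (1,2):+1/X.X/OOO/XXO*
[X.X/OOO/XXO] end (terminal -1, X#3); searched ..X/OO./XXO to 7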